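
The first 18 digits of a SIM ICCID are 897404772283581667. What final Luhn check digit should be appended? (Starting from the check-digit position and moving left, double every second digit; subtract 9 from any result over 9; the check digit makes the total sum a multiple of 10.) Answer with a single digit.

Partial digits right→left: 7 6 6 1 8 5 3 8 2 2 7 7 4 0 4 7 9 8
Double every second digit counting from the check-digit position (so the 1st, 3rd, 5th, ... of the partial from the right).
  doubled (with −9 where >9): 5 3 7 6 4 5 8 8 9 → sum 55
  kept as-is: 6 1 5 8 2 7 0 7 8 → sum 44
Total = 55 + 44 = 99.
Check digit = (10 − (99 mod 10)) mod 10 = 1.

1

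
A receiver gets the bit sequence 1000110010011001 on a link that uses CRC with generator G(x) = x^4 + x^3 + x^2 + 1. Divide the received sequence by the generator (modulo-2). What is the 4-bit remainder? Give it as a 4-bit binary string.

Modulo-2 division of 1000110010011001 by 11101:
  pos 0: 10001 XOR 11101 = 01100
  pos 1: 11001 XOR 11101 = 00100
  pos 3: 10000 XOR 11101 = 01101
  pos 4: 11011 XOR 11101 = 00110
  pos 6: 11000 XOR 11101 = 00101
  pos 8: 10111 XOR 11101 = 01010
  pos 9: 10100 XOR 11101 = 01001
  pos 10: 10010 XOR 11101 = 01111
  pos 11: 11111 XOR 11101 = 00010
Remainder = 0010 (nonzero — an error is detected).

0010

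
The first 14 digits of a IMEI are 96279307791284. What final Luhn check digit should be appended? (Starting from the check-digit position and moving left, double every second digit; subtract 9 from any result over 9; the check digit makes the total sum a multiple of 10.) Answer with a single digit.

Partial digits right→left: 4 8 2 1 9 7 7 0 3 9 7 2 6 9
Double every second digit counting from the check-digit position (so the 1st, 3rd, 5th, ... of the partial from the right).
  doubled (with −9 where >9): 8 4 9 5 6 5 3 → sum 40
  kept as-is: 8 1 7 0 9 2 9 → sum 36
Total = 40 + 36 = 76.
Check digit = (10 − (76 mod 10)) mod 10 = 4.

4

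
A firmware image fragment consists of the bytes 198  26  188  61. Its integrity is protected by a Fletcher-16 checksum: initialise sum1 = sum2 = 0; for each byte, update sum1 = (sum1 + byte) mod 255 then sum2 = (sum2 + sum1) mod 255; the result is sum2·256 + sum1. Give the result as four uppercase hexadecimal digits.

20DA

Running sums (mod 255):
  after byte 0 (198): sum1=198, sum2=198
  after byte 1 (26): sum1=224, sum2=167
  after byte 2 (188): sum1=157, sum2=69
  after byte 3 (61): sum1=218, sum2=32
Checksum = sum2·256 + sum1 = 32·256 + 218 = 8410 = 0x20DA.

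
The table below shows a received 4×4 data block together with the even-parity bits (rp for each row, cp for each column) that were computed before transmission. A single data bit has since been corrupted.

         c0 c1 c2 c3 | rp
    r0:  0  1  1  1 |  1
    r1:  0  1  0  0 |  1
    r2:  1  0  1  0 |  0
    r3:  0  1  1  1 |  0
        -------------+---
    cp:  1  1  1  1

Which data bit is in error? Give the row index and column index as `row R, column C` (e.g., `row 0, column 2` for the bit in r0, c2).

row 3, column 3

Recompute each row's even parity and compare to rp:
  r0: data parity 1, sent rp 1 → ok
  r1: data parity 1, sent rp 1 → ok
  r2: data parity 0, sent rp 0 → ok
  r3: data parity 1, sent rp 0 → mismatch
Recompute each column's even parity and compare to cp:
  c0: data parity 1, sent cp 1 → ok
  c1: data parity 1, sent cp 1 → ok
  c2: data parity 1, sent cp 1 → ok
  c3: data parity 0, sent cp 1 → mismatch
Exactly one row (r3) and one column (c3) fail → the flipped bit is at their intersection.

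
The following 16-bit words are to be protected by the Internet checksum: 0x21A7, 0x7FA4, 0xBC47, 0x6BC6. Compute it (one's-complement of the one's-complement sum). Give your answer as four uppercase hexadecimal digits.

36A6

One's-complement addition (fold any carry out of bit 15 back into bit 0):
  0x21A7 + 0x7FA4 = 0x0A14B
  0xA14B + 0xBC47 = 0x15D92 → wrap carry → 0x5D93
  0x5D93 + 0x6BC6 = 0x0C959
One's-complement sum = 0xC959.
Checksum = ~0xC959 & 0xFFFF = 0x36A6.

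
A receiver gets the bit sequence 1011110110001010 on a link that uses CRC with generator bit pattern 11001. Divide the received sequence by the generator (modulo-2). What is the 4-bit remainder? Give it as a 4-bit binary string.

Modulo-2 division of 1011110110001010 by 11001:
  pos 0: 10111 XOR 11001 = 01110
  pos 1: 11101 XOR 11001 = 00100
  pos 3: 10001 XOR 11001 = 01000
  pos 4: 10001 XOR 11001 = 01000
  pos 5: 10000 XOR 11001 = 01001
  pos 6: 10010 XOR 11001 = 01011
  pos 7: 10110 XOR 11001 = 01111
  pos 8: 11111 XOR 11001 = 00110
  pos 10: 11001 XOR 11001 = 00000
Remainder = 0000 (zero — the frame passes the CRC check).

0000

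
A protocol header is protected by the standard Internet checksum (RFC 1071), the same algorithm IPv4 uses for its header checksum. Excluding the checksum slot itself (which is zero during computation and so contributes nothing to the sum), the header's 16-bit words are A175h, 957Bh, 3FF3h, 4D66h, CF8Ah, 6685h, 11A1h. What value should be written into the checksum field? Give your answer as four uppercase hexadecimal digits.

F403

One's-complement addition (fold any carry out of bit 15 back into bit 0):
  0xA175 + 0x957B = 0x136F0 → wrap carry → 0x36F1
  0x36F1 + 0x3FF3 = 0x076E4
  0x76E4 + 0x4D66 = 0x0C44A
  0xC44A + 0xCF8A = 0x193D4 → wrap carry → 0x93D5
  0x93D5 + 0x6685 = 0x0FA5A
  0xFA5A + 0x11A1 = 0x10BFB → wrap carry → 0x0BFC
One's-complement sum = 0x0BFC.
Checksum = ~0x0BFC & 0xFFFF = 0xF403.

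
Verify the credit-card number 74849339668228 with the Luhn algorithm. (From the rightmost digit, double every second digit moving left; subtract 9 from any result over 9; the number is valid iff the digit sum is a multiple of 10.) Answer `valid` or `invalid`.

From the right, keep odd positions and double even positions (subtract 9 from any doubled value over 9):
  doubled (positions 2,4,...): 4 7 3 6 9 7 5 → sum 41
  kept (positions 1,3,...): 8 2 6 9 3 4 4 → sum 36
Total = 77.
77 mod 10 = 7, so the number is invalid.

invalid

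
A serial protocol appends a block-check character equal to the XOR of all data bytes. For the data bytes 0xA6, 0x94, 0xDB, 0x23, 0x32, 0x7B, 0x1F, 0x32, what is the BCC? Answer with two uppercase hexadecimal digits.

AE

XOR the bytes together:
  start with 0xA6
  0xA6 ⊕ 0x94 = 0x32
  0x32 ⊕ 0xDB = 0xE9
  0xE9 ⊕ 0x23 = 0xCA
  0xCA ⊕ 0x32 = 0xF8
  0xF8 ⊕ 0x7B = 0x83
  0x83 ⊕ 0x1F = 0x9C
  0x9C ⊕ 0x32 = 0xAE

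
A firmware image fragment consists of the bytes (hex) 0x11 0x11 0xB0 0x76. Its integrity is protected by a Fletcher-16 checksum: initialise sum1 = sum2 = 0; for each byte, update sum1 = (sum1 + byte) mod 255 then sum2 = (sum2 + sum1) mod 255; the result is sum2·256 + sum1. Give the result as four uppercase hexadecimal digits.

Running sums (mod 255):
  after byte 0 (0x11): sum1=17, sum2=17
  after byte 1 (0x11): sum1=34, sum2=51
  after byte 2 (0xB0): sum1=210, sum2=6
  after byte 3 (0x76): sum1=73, sum2=79
Checksum = sum2·256 + sum1 = 79·256 + 73 = 20297 = 0x4F49.

4F49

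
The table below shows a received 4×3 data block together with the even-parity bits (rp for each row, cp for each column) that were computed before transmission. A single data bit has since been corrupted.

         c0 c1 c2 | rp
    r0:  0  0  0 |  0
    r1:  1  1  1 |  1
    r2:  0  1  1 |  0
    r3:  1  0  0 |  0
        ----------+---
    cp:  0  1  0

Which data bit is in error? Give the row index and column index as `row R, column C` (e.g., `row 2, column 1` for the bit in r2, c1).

Recompute each row's even parity and compare to rp:
  r0: data parity 0, sent rp 0 → ok
  r1: data parity 1, sent rp 1 → ok
  r2: data parity 0, sent rp 0 → ok
  r3: data parity 1, sent rp 0 → mismatch
Recompute each column's even parity and compare to cp:
  c0: data parity 0, sent cp 0 → ok
  c1: data parity 0, sent cp 1 → mismatch
  c2: data parity 0, sent cp 0 → ok
Exactly one row (r3) and one column (c1) fail → the flipped bit is at their intersection.

row 3, column 1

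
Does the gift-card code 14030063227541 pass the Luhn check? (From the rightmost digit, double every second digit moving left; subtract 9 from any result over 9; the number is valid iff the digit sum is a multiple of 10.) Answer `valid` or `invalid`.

From the right, keep odd positions and double even positions (subtract 9 from any doubled value over 9):
  doubled (positions 2,4,...): 8 5 4 3 0 0 2 → sum 22
  kept (positions 1,3,...): 1 5 2 3 0 3 4 → sum 18
Total = 40.
40 mod 10 = 0, so the number is valid.

valid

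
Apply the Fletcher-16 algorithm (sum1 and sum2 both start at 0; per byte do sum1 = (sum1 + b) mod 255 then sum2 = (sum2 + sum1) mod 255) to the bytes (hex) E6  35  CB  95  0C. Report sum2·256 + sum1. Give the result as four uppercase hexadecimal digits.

Running sums (mod 255):
  after byte 0 (E6): sum1=230, sum2=230
  after byte 1 (35): sum1=28, sum2=3
  after byte 2 (CB): sum1=231, sum2=234
  after byte 3 (95): sum1=125, sum2=104
  after byte 4 (0C): sum1=137, sum2=241
Checksum = sum2·256 + sum1 = 241·256 + 137 = 61833 = 0xF189.

F189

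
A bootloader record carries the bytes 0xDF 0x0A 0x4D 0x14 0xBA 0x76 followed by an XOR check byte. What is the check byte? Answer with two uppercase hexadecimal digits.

XOR the bytes together:
  start with 0xDF
  0xDF ⊕ 0x0A = 0xD5
  0xD5 ⊕ 0x4D = 0x98
  0x98 ⊕ 0x14 = 0x8C
  0x8C ⊕ 0xBA = 0x36
  0x36 ⊕ 0x76 = 0x40

40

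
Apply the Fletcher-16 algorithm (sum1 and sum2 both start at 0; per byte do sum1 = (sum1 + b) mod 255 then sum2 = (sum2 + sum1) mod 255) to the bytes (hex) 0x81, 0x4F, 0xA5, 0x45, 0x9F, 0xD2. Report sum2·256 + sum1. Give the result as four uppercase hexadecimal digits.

0E2E

Running sums (mod 255):
  after byte 0 (0x81): sum1=129, sum2=129
  after byte 1 (0x4F): sum1=208, sum2=82
  after byte 2 (0xA5): sum1=118, sum2=200
  after byte 3 (0x45): sum1=187, sum2=132
  after byte 4 (0x9F): sum1=91, sum2=223
  after byte 5 (0xD2): sum1=46, sum2=14
Checksum = sum2·256 + sum1 = 14·256 + 46 = 3630 = 0x0E2E.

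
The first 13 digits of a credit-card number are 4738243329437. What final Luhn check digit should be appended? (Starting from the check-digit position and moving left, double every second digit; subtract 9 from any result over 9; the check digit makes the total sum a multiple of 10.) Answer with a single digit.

5

Partial digits right→left: 7 3 4 9 2 3 3 4 2 8 3 7 4
Double every second digit counting from the check-digit position (so the 1st, 3rd, 5th, ... of the partial from the right).
  doubled (with −9 where >9): 5 8 4 6 4 6 8 → sum 41
  kept as-is: 3 9 3 4 8 7 → sum 34
Total = 41 + 34 = 75.
Check digit = (10 − (75 mod 10)) mod 10 = 5.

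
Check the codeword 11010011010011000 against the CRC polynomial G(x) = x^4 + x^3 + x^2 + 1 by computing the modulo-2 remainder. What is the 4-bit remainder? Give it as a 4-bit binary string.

0000

Modulo-2 division of 11010011010011000 by 11101:
  pos 0: 11010 XOR 11101 = 00111
  pos 2: 11101 XOR 11101 = 00000
  pos 7: 10100 XOR 11101 = 01001
  pos 8: 10011 XOR 11101 = 01110
  pos 9: 11101 XOR 11101 = 00000
Remainder = 0000 (zero — the frame passes the CRC check).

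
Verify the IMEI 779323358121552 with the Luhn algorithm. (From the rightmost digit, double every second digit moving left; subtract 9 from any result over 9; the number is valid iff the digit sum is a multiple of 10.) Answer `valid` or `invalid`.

invalid

From the right, keep odd positions and double even positions (subtract 9 from any doubled value over 9):
  doubled (positions 2,4,...): 1 2 2 1 6 6 5 → sum 23
  kept (positions 1,3,...): 2 5 2 8 3 2 9 7 → sum 38
Total = 61.
61 mod 10 = 1, so the number is invalid.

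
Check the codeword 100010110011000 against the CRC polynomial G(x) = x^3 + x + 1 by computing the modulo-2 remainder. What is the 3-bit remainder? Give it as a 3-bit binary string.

Modulo-2 division of 100010110011000 by 1011:
  pos 0: 1000 XOR 1011 = 0011
  pos 2: 1110 XOR 1011 = 0101
  pos 3: 1011 XOR 1011 = 0000
  pos 7: 1001 XOR 1011 = 0010
  pos 9: 1010 XOR 1011 = 0001
Remainder = 100 (nonzero — an error is detected).

100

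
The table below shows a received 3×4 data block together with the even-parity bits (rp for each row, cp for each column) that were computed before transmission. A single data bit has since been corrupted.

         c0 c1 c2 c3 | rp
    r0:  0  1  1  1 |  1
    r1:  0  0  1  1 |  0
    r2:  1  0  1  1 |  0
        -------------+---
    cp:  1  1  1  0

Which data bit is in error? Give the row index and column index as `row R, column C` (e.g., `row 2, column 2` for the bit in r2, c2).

row 2, column 3

Recompute each row's even parity and compare to rp:
  r0: data parity 1, sent rp 1 → ok
  r1: data parity 0, sent rp 0 → ok
  r2: data parity 1, sent rp 0 → mismatch
Recompute each column's even parity and compare to cp:
  c0: data parity 1, sent cp 1 → ok
  c1: data parity 1, sent cp 1 → ok
  c2: data parity 1, sent cp 1 → ok
  c3: data parity 1, sent cp 0 → mismatch
Exactly one row (r2) and one column (c3) fail → the flipped bit is at their intersection.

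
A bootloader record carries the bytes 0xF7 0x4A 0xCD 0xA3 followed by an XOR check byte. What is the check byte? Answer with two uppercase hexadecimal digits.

XOR the bytes together:
  start with 0xF7
  0xF7 ⊕ 0x4A = 0xBD
  0xBD ⊕ 0xCD = 0x70
  0x70 ⊕ 0xA3 = 0xD3

D3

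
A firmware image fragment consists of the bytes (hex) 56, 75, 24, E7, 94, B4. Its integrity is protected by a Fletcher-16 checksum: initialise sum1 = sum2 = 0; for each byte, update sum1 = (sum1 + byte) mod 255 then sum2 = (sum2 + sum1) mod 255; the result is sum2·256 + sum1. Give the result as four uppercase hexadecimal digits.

7721

Running sums (mod 255):
  after byte 0 (56): sum1=86, sum2=86
  after byte 1 (75): sum1=203, sum2=34
  after byte 2 (24): sum1=239, sum2=18
  after byte 3 (E7): sum1=215, sum2=233
  after byte 4 (94): sum1=108, sum2=86
  after byte 5 (B4): sum1=33, sum2=119
Checksum = sum2·256 + sum1 = 119·256 + 33 = 30497 = 0x7721.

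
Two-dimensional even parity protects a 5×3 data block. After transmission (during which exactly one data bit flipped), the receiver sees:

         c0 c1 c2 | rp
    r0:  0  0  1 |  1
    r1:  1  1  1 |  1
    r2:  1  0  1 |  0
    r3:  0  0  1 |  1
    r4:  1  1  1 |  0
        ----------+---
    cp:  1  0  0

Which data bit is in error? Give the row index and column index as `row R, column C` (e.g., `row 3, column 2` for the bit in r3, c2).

Recompute each row's even parity and compare to rp:
  r0: data parity 1, sent rp 1 → ok
  r1: data parity 1, sent rp 1 → ok
  r2: data parity 0, sent rp 0 → ok
  r3: data parity 1, sent rp 1 → ok
  r4: data parity 1, sent rp 0 → mismatch
Recompute each column's even parity and compare to cp:
  c0: data parity 1, sent cp 1 → ok
  c1: data parity 0, sent cp 0 → ok
  c2: data parity 1, sent cp 0 → mismatch
Exactly one row (r4) and one column (c2) fail → the flipped bit is at their intersection.

row 4, column 2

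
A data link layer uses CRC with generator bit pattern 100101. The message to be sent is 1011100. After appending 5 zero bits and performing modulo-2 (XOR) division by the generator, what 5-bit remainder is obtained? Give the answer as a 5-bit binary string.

Append 5 zeros: 101110000000. Divide by 100101 (XOR where the leading bit is 1):
  pos 0: 101110 XOR 100101 = 001011
  pos 2: 101100 XOR 100101 = 001001
  pos 4: 100100 XOR 100101 = 000001
Remainder (last 5 bits) = 00100. This is the CRC / FCS.

00100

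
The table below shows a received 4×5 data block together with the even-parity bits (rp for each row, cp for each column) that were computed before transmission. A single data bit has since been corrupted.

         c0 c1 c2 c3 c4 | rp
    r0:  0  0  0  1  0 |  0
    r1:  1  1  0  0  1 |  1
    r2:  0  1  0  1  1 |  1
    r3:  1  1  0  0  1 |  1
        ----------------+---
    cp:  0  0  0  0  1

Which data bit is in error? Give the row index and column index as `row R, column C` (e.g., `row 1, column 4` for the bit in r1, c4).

Recompute each row's even parity and compare to rp:
  r0: data parity 1, sent rp 0 → mismatch
  r1: data parity 1, sent rp 1 → ok
  r2: data parity 1, sent rp 1 → ok
  r3: data parity 1, sent rp 1 → ok
Recompute each column's even parity and compare to cp:
  c0: data parity 0, sent cp 0 → ok
  c1: data parity 1, sent cp 0 → mismatch
  c2: data parity 0, sent cp 0 → ok
  c3: data parity 0, sent cp 0 → ok
  c4: data parity 1, sent cp 1 → ok
Exactly one row (r0) and one column (c1) fail → the flipped bit is at their intersection.

row 0, column 1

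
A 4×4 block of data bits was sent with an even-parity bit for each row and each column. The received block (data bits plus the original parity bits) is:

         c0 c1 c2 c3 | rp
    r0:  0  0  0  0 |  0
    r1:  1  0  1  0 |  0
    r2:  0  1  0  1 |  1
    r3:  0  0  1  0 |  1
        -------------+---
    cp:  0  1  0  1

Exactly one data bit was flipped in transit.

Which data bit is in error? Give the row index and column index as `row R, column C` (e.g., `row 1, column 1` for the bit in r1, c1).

Recompute each row's even parity and compare to rp:
  r0: data parity 0, sent rp 0 → ok
  r1: data parity 0, sent rp 0 → ok
  r2: data parity 0, sent rp 1 → mismatch
  r3: data parity 1, sent rp 1 → ok
Recompute each column's even parity and compare to cp:
  c0: data parity 1, sent cp 0 → mismatch
  c1: data parity 1, sent cp 1 → ok
  c2: data parity 0, sent cp 0 → ok
  c3: data parity 1, sent cp 1 → ok
Exactly one row (r2) and one column (c0) fail → the flipped bit is at their intersection.

row 2, column 0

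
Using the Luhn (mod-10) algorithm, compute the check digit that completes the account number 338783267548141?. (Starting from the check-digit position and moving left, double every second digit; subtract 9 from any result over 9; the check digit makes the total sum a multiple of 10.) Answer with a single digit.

3

Partial digits right→left: 1 4 1 8 4 5 7 6 2 3 8 7 8 3 3
Double every second digit counting from the check-digit position (so the 1st, 3rd, 5th, ... of the partial from the right).
  doubled (with −9 where >9): 2 2 8 5 4 7 7 6 → sum 41
  kept as-is: 4 8 5 6 3 7 3 → sum 36
Total = 41 + 36 = 77.
Check digit = (10 − (77 mod 10)) mod 10 = 3.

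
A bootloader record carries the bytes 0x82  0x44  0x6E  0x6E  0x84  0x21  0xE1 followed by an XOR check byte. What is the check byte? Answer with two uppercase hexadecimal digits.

XOR the bytes together:
  start with 0x82
  0x82 ⊕ 0x44 = 0xC6
  0xC6 ⊕ 0x6E = 0xA8
  0xA8 ⊕ 0x6E = 0xC6
  0xC6 ⊕ 0x84 = 0x42
  0x42 ⊕ 0x21 = 0x63
  0x63 ⊕ 0xE1 = 0x82

82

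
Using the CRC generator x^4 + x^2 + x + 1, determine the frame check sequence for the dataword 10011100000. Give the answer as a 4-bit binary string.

Append 4 zeros: 100111000000000. Divide by 10111 (XOR where the leading bit is 1):
  pos 0: 10011 XOR 10111 = 00100
  pos 2: 10010 XOR 10111 = 00101
  pos 4: 10100 XOR 10111 = 00011
  pos 7: 11000 XOR 10111 = 01111
  pos 8: 11110 XOR 10111 = 01001
  pos 9: 10010 XOR 10111 = 00101
Remainder (last 4 bits) = 1010. This is the CRC / FCS.

1010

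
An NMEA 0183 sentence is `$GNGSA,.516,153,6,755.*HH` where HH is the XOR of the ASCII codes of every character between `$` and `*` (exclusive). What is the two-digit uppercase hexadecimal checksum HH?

58

XOR the ASCII codes of the payload characters:
  'G' = 0x47 → acc = 0x47
  'N' = 0x4E → acc = 0x09
  'G' = 0x47 → acc = 0x4E
  'S' = 0x53 → acc = 0x1D
  'A' = 0x41 → acc = 0x5C
  ',' = 0x2C → acc = 0x70
  '.' = 0x2E → acc = 0x5E
  '5' = 0x35 → acc = 0x6B
  '1' = 0x31 → acc = 0x5A
  '6' = 0x36 → acc = 0x6C
  ',' = 0x2C → acc = 0x40
  '1' = 0x31 → acc = 0x71
  '5' = 0x35 → acc = 0x44
  '3' = 0x33 → acc = 0x77
  ',' = 0x2C → acc = 0x5B
  '6' = 0x36 → acc = 0x6D
  ',' = 0x2C → acc = 0x41
  '7' = 0x37 → acc = 0x76
  '5' = 0x35 → acc = 0x43
  '5' = 0x35 → acc = 0x76
  '.' = 0x2E → acc = 0x58
Checksum = 0x58.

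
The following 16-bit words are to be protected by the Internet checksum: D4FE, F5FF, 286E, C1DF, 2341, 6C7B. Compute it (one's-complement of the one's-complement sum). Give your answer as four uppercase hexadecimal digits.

One's-complement addition (fold any carry out of bit 15 back into bit 0):
  0xD4FE + 0xF5FF = 0x1CAFD → wrap carry → 0xCAFE
  0xCAFE + 0x286E = 0x0F36C
  0xF36C + 0xC1DF = 0x1B54B → wrap carry → 0xB54C
  0xB54C + 0x2341 = 0x0D88D
  0xD88D + 0x6C7B = 0x14508 → wrap carry → 0x4509
One's-complement sum = 0x4509.
Checksum = ~0x4509 & 0xFFFF = 0xBAF6.

BAF6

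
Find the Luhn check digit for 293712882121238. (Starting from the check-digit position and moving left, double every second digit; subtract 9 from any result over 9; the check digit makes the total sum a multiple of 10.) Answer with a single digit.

Partial digits right→left: 8 3 2 1 2 1 2 8 8 2 1 7 3 9 2
Double every second digit counting from the check-digit position (so the 1st, 3rd, 5th, ... of the partial from the right).
  doubled (with −9 where >9): 7 4 4 4 7 2 6 4 → sum 38
  kept as-is: 3 1 1 8 2 7 9 → sum 31
Total = 38 + 31 = 69.
Check digit = (10 − (69 mod 10)) mod 10 = 1.

1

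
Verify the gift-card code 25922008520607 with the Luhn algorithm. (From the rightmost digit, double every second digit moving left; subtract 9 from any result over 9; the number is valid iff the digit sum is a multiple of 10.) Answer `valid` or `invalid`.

From the right, keep odd positions and double even positions (subtract 9 from any doubled value over 9):
  doubled (positions 2,4,...): 0 0 1 0 4 9 4 → sum 18
  kept (positions 1,3,...): 7 6 2 8 0 2 5 → sum 30
Total = 48.
48 mod 10 = 8, so the number is invalid.

invalid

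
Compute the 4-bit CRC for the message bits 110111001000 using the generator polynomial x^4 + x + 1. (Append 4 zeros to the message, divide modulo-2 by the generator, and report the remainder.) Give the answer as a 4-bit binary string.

Append 4 zeros: 1101110010000000. Divide by 10011 (XOR where the leading bit is 1):
  pos 0: 11011 XOR 10011 = 01000
  pos 1: 10001 XOR 10011 = 00010
  pos 4: 10001 XOR 10011 = 00010
  pos 7: 10000 XOR 10011 = 00011
  pos 10: 11000 XOR 10011 = 01011
  pos 11: 10110 XOR 10011 = 00101
Remainder (last 4 bits) = 0101. This is the CRC / FCS.

0101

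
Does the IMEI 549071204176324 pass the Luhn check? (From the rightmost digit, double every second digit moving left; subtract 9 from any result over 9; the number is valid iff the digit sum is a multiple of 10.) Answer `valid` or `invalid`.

From the right, keep odd positions and double even positions (subtract 9 from any doubled value over 9):
  doubled (positions 2,4,...): 4 3 2 0 2 0 8 → sum 19
  kept (positions 1,3,...): 4 3 7 4 2 7 9 5 → sum 41
Total = 60.
60 mod 10 = 0, so the number is valid.

valid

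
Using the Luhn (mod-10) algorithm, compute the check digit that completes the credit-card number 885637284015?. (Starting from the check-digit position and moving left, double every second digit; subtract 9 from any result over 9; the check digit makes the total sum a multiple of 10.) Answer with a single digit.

Partial digits right→left: 5 1 0 4 8 2 7 3 6 5 8 8
Double every second digit counting from the check-digit position (so the 1st, 3rd, 5th, ... of the partial from the right).
  doubled (with −9 where >9): 1 0 7 5 3 7 → sum 23
  kept as-is: 1 4 2 3 5 8 → sum 23
Total = 23 + 23 = 46.
Check digit = (10 − (46 mod 10)) mod 10 = 4.

4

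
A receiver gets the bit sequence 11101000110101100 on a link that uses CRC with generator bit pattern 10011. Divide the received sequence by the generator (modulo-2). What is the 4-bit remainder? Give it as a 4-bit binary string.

0001

Modulo-2 division of 11101000110101100 by 10011:
  pos 0: 11101 XOR 10011 = 01110
  pos 1: 11100 XOR 10011 = 01111
  pos 2: 11110 XOR 10011 = 01101
  pos 3: 11010 XOR 10011 = 01001
  pos 4: 10011 XOR 10011 = 00000
  pos 9: 10101 XOR 10011 = 00110
  pos 11: 11010 XOR 10011 = 01001
  pos 12: 10010 XOR 10011 = 00001
Remainder = 0001 (nonzero — an error is detected).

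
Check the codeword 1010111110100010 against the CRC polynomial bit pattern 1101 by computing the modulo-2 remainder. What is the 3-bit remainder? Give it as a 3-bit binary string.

Modulo-2 division of 1010111110100010 by 1101:
  pos 0: 1010 XOR 1101 = 0111
  pos 1: 1111 XOR 1101 = 0010
  pos 3: 1011 XOR 1101 = 0110
  pos 4: 1101 XOR 1101 = 0000
  pos 8: 1010 XOR 1101 = 0111
  pos 9: 1110 XOR 1101 = 0011
  pos 11: 1101 XOR 1101 = 0000
Remainder = 000 (zero — the frame passes the CRC check).

000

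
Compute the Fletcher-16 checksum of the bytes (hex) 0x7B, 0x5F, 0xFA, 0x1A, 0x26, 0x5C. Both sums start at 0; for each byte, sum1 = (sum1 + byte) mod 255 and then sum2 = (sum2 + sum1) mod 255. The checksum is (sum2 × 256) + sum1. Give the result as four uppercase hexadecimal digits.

Running sums (mod 255):
  after byte 0 (0x7B): sum1=123, sum2=123
  after byte 1 (0x5F): sum1=218, sum2=86
  after byte 2 (0xFA): sum1=213, sum2=44
  after byte 3 (0x1A): sum1=239, sum2=28
  after byte 4 (0x26): sum1=22, sum2=50
  after byte 5 (0x5C): sum1=114, sum2=164
Checksum = sum2·256 + sum1 = 164·256 + 114 = 42098 = 0xA472.

A472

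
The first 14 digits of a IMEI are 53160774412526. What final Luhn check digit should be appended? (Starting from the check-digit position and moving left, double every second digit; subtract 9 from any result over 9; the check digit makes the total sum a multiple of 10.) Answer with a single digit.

Partial digits right→left: 6 2 5 2 1 4 4 7 7 0 6 1 3 5
Double every second digit counting from the check-digit position (so the 1st, 3rd, 5th, ... of the partial from the right).
  doubled (with −9 where >9): 3 1 2 8 5 3 6 → sum 28
  kept as-is: 2 2 4 7 0 1 5 → sum 21
Total = 28 + 21 = 49.
Check digit = (10 − (49 mod 10)) mod 10 = 1.

1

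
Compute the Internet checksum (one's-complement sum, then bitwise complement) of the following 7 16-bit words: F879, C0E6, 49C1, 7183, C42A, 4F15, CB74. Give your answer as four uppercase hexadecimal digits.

One's-complement addition (fold any carry out of bit 15 back into bit 0):
  0xF879 + 0xC0E6 = 0x1B95F → wrap carry → 0xB960
  0xB960 + 0x49C1 = 0x10321 → wrap carry → 0x0322
  0x0322 + 0x7183 = 0x074A5
  0x74A5 + 0xC42A = 0x138CF → wrap carry → 0x38D0
  0x38D0 + 0x4F15 = 0x087E5
  0x87E5 + 0xCB74 = 0x15359 → wrap carry → 0x535A
One's-complement sum = 0x535A.
Checksum = ~0x535A & 0xFFFF = 0xACA5.

ACA5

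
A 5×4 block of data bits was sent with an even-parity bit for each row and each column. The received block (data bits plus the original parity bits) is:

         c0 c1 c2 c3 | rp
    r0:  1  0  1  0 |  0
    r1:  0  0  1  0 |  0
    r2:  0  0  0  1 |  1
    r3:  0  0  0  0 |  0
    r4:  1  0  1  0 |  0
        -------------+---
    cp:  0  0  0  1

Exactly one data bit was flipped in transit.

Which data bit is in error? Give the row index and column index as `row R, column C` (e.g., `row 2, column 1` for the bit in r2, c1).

Recompute each row's even parity and compare to rp:
  r0: data parity 0, sent rp 0 → ok
  r1: data parity 1, sent rp 0 → mismatch
  r2: data parity 1, sent rp 1 → ok
  r3: data parity 0, sent rp 0 → ok
  r4: data parity 0, sent rp 0 → ok
Recompute each column's even parity and compare to cp:
  c0: data parity 0, sent cp 0 → ok
  c1: data parity 0, sent cp 0 → ok
  c2: data parity 1, sent cp 0 → mismatch
  c3: data parity 1, sent cp 1 → ok
Exactly one row (r1) and one column (c2) fail → the flipped bit is at their intersection.

row 1, column 2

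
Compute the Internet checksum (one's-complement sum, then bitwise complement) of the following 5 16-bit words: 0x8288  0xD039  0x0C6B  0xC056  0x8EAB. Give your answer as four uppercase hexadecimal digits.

51D0

One's-complement addition (fold any carry out of bit 15 back into bit 0):
  0x8288 + 0xD039 = 0x152C1 → wrap carry → 0x52C2
  0x52C2 + 0x0C6B = 0x05F2D
  0x5F2D + 0xC056 = 0x11F83 → wrap carry → 0x1F84
  0x1F84 + 0x8EAB = 0x0AE2F
One's-complement sum = 0xAE2F.
Checksum = ~0xAE2F & 0xFFFF = 0x51D0.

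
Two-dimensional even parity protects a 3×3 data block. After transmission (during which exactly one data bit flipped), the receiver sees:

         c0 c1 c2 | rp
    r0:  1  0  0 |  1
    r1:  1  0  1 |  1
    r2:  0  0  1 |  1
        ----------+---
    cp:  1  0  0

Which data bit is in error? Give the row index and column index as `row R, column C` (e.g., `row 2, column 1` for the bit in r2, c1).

row 1, column 0

Recompute each row's even parity and compare to rp:
  r0: data parity 1, sent rp 1 → ok
  r1: data parity 0, sent rp 1 → mismatch
  r2: data parity 1, sent rp 1 → ok
Recompute each column's even parity and compare to cp:
  c0: data parity 0, sent cp 1 → mismatch
  c1: data parity 0, sent cp 0 → ok
  c2: data parity 0, sent cp 0 → ok
Exactly one row (r1) and one column (c0) fail → the flipped bit is at their intersection.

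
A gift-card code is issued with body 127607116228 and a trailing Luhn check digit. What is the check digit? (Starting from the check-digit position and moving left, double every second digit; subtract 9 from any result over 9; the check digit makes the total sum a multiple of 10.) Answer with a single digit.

Partial digits right→left: 8 2 2 6 1 1 7 0 6 7 2 1
Double every second digit counting from the check-digit position (so the 1st, 3rd, 5th, ... of the partial from the right).
  doubled (with −9 where >9): 7 4 2 5 3 4 → sum 25
  kept as-is: 2 6 1 0 7 1 → sum 17
Total = 25 + 17 = 42.
Check digit = (10 − (42 mod 10)) mod 10 = 8.

8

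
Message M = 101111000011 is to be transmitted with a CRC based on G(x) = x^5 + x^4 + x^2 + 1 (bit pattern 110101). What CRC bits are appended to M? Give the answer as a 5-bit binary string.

Append 5 zeros: 10111100001100000. Divide by 110101 (XOR where the leading bit is 1):
  pos 0: 101111 XOR 110101 = 011010
  pos 1: 110100 XOR 110101 = 000001
  pos 6: 100011 XOR 110101 = 010110
  pos 7: 101100 XOR 110101 = 011001
  pos 8: 110010 XOR 110101 = 000111
  pos 11: 111000 XOR 110101 = 001101
Remainder (last 5 bits) = 01101. This is the CRC / FCS.

01101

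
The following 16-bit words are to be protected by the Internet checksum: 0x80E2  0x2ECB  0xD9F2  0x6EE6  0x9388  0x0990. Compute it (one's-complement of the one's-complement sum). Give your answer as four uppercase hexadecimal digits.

6A60

One's-complement addition (fold any carry out of bit 15 back into bit 0):
  0x80E2 + 0x2ECB = 0x0AFAD
  0xAFAD + 0xD9F2 = 0x1899F → wrap carry → 0x89A0
  0x89A0 + 0x6EE6 = 0x0F886
  0xF886 + 0x9388 = 0x18C0E → wrap carry → 0x8C0F
  0x8C0F + 0x0990 = 0x0959F
One's-complement sum = 0x959F.
Checksum = ~0x959F & 0xFFFF = 0x6A60.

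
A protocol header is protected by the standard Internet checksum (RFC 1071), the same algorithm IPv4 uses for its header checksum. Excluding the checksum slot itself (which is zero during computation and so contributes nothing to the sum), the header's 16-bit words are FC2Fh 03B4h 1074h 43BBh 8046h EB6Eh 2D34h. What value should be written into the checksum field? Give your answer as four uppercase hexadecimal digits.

1303

One's-complement addition (fold any carry out of bit 15 back into bit 0):
  0xFC2F + 0x03B4 = 0x0FFE3
  0xFFE3 + 0x1074 = 0x11057 → wrap carry → 0x1058
  0x1058 + 0x43BB = 0x05413
  0x5413 + 0x8046 = 0x0D459
  0xD459 + 0xEB6E = 0x1BFC7 → wrap carry → 0xBFC8
  0xBFC8 + 0x2D34 = 0x0ECFC
One's-complement sum = 0xECFC.
Checksum = ~0xECFC & 0xFFFF = 0x1303.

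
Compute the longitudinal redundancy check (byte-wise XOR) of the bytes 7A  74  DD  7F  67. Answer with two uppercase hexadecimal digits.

XOR the bytes together:
  start with 0x7A
  0x7A ⊕ 0x74 = 0x0E
  0x0E ⊕ 0xDD = 0xD3
  0xD3 ⊕ 0x7F = 0xAC
  0xAC ⊕ 0x67 = 0xCB

CB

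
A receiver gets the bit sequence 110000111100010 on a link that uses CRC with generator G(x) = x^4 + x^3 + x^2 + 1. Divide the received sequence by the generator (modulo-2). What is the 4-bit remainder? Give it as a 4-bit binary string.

Modulo-2 division of 110000111100010 by 11101:
  pos 0: 11000 XOR 11101 = 00101
  pos 2: 10101 XOR 11101 = 01000
  pos 3: 10001 XOR 11101 = 01100
  pos 4: 11001 XOR 11101 = 00100
  pos 6: 10010 XOR 11101 = 01111
  pos 7: 11110 XOR 11101 = 00011
  pos 10: 11010 XOR 11101 = 00111
Remainder = 0111 (nonzero — an error is detected).

0111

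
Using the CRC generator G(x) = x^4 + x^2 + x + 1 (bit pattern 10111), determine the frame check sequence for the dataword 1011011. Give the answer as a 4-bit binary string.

Append 4 zeros: 10110110000. Divide by 10111 (XOR where the leading bit is 1):
  pos 0: 10110 XOR 10111 = 00001
  pos 4: 11100 XOR 10111 = 01011
  pos 5: 10110 XOR 10111 = 00001
Remainder (last 4 bits) = 0010. This is the CRC / FCS.

0010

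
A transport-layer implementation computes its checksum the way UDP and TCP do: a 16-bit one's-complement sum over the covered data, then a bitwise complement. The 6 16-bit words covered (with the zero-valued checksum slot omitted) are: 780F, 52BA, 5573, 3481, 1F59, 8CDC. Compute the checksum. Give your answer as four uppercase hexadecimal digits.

FF0B

One's-complement addition (fold any carry out of bit 15 back into bit 0):
  0x780F + 0x52BA = 0x0CAC9
  0xCAC9 + 0x5573 = 0x1203C → wrap carry → 0x203D
  0x203D + 0x3481 = 0x054BE
  0x54BE + 0x1F59 = 0x07417
  0x7417 + 0x8CDC = 0x100F3 → wrap carry → 0x00F4
One's-complement sum = 0x00F4.
Checksum = ~0x00F4 & 0xFFFF = 0xFF0B.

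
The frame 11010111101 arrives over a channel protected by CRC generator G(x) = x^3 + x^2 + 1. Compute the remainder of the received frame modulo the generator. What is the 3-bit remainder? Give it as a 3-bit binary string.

Modulo-2 division of 11010111101 by 1101:
  pos 0: 1101 XOR 1101 = 0000
  pos 5: 1111 XOR 1101 = 0010
  pos 7: 1001 XOR 1101 = 0100
Remainder = 100 (nonzero — an error is detected).

100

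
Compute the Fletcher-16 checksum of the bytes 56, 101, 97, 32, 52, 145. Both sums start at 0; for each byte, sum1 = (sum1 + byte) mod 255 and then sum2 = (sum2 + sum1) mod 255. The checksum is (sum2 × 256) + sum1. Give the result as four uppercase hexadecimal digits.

Running sums (mod 255):
  after byte 0 (56): sum1=56, sum2=56
  after byte 1 (101): sum1=157, sum2=213
  after byte 2 (97): sum1=254, sum2=212
  after byte 3 (32): sum1=31, sum2=243
  after byte 4 (52): sum1=83, sum2=71
  after byte 5 (145): sum1=228, sum2=44
Checksum = sum2·256 + sum1 = 44·256 + 228 = 11492 = 0x2CE4.

2CE4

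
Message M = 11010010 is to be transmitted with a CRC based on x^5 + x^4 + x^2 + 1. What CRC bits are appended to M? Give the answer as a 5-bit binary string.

Append 5 zeros: 1101001000000. Divide by 110101 (XOR where the leading bit is 1):
  pos 0: 110100 XOR 110101 = 000001
  pos 5: 110000 XOR 110101 = 000101
Remainder (last 5 bits) = 10100. This is the CRC / FCS.

10100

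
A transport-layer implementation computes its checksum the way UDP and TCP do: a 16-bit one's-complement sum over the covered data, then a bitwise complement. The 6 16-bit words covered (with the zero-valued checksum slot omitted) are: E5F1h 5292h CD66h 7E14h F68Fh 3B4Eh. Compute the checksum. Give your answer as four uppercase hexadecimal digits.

One's-complement addition (fold any carry out of bit 15 back into bit 0):
  0xE5F1 + 0x5292 = 0x13883 → wrap carry → 0x3884
  0x3884 + 0xCD66 = 0x105EA → wrap carry → 0x05EB
  0x05EB + 0x7E14 = 0x083FF
  0x83FF + 0xF68F = 0x17A8E → wrap carry → 0x7A8F
  0x7A8F + 0x3B4E = 0x0B5DD
One's-complement sum = 0xB5DD.
Checksum = ~0xB5DD & 0xFFFF = 0x4A22.

4A22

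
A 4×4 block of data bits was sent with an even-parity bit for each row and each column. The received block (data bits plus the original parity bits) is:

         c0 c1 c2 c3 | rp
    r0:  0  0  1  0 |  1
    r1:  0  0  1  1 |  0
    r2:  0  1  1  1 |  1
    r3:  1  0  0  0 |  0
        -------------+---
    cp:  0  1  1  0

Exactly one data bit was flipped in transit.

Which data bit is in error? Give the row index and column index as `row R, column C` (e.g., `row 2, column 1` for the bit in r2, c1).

row 3, column 0

Recompute each row's even parity and compare to rp:
  r0: data parity 1, sent rp 1 → ok
  r1: data parity 0, sent rp 0 → ok
  r2: data parity 1, sent rp 1 → ok
  r3: data parity 1, sent rp 0 → mismatch
Recompute each column's even parity and compare to cp:
  c0: data parity 1, sent cp 0 → mismatch
  c1: data parity 1, sent cp 1 → ok
  c2: data parity 1, sent cp 1 → ok
  c3: data parity 0, sent cp 0 → ok
Exactly one row (r3) and one column (c0) fail → the flipped bit is at their intersection.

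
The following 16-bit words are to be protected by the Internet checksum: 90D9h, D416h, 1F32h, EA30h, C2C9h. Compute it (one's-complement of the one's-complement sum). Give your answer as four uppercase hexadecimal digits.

CEE2

One's-complement addition (fold any carry out of bit 15 back into bit 0):
  0x90D9 + 0xD416 = 0x164EF → wrap carry → 0x64F0
  0x64F0 + 0x1F32 = 0x08422
  0x8422 + 0xEA30 = 0x16E52 → wrap carry → 0x6E53
  0x6E53 + 0xC2C9 = 0x1311C → wrap carry → 0x311D
One's-complement sum = 0x311D.
Checksum = ~0x311D & 0xFFFF = 0xCEE2.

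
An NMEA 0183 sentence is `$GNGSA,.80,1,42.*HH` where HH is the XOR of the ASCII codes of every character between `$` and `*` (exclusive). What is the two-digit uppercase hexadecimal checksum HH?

4F

XOR the ASCII codes of the payload characters:
  'G' = 0x47 → acc = 0x47
  'N' = 0x4E → acc = 0x09
  'G' = 0x47 → acc = 0x4E
  'S' = 0x53 → acc = 0x1D
  'A' = 0x41 → acc = 0x5C
  ',' = 0x2C → acc = 0x70
  '.' = 0x2E → acc = 0x5E
  '8' = 0x38 → acc = 0x66
  '0' = 0x30 → acc = 0x56
  ',' = 0x2C → acc = 0x7A
  '1' = 0x31 → acc = 0x4B
  ',' = 0x2C → acc = 0x67
  '4' = 0x34 → acc = 0x53
  '2' = 0x32 → acc = 0x61
  '.' = 0x2E → acc = 0x4F
Checksum = 0x4F.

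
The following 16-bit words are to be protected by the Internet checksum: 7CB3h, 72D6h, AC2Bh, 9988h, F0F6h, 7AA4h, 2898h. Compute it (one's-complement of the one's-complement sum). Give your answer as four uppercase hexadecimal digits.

One's-complement addition (fold any carry out of bit 15 back into bit 0):
  0x7CB3 + 0x72D6 = 0x0EF89
  0xEF89 + 0xAC2B = 0x19BB4 → wrap carry → 0x9BB5
  0x9BB5 + 0x9988 = 0x1353D → wrap carry → 0x353E
  0x353E + 0xF0F6 = 0x12634 → wrap carry → 0x2635
  0x2635 + 0x7AA4 = 0x0A0D9
  0xA0D9 + 0x2898 = 0x0C971
One's-complement sum = 0xC971.
Checksum = ~0xC971 & 0xFFFF = 0x368E.

368E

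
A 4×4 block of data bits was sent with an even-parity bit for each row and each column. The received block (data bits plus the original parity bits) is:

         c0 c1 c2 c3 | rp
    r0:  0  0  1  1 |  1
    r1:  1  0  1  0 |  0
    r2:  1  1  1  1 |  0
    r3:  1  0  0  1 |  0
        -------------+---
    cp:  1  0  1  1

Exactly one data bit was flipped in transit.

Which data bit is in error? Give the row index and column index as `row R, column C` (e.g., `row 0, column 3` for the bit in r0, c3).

Recompute each row's even parity and compare to rp:
  r0: data parity 0, sent rp 1 → mismatch
  r1: data parity 0, sent rp 0 → ok
  r2: data parity 0, sent rp 0 → ok
  r3: data parity 0, sent rp 0 → ok
Recompute each column's even parity and compare to cp:
  c0: data parity 1, sent cp 1 → ok
  c1: data parity 1, sent cp 0 → mismatch
  c2: data parity 1, sent cp 1 → ok
  c3: data parity 1, sent cp 1 → ok
Exactly one row (r0) and one column (c1) fail → the flipped bit is at their intersection.

row 0, column 1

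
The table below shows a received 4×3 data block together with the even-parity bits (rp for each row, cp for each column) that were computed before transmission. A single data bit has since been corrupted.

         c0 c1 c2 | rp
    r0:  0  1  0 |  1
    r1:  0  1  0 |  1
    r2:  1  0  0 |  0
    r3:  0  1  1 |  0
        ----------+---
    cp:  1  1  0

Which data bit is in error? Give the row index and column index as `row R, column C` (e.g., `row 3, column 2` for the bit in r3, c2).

Recompute each row's even parity and compare to rp:
  r0: data parity 1, sent rp 1 → ok
  r1: data parity 1, sent rp 1 → ok
  r2: data parity 1, sent rp 0 → mismatch
  r3: data parity 0, sent rp 0 → ok
Recompute each column's even parity and compare to cp:
  c0: data parity 1, sent cp 1 → ok
  c1: data parity 1, sent cp 1 → ok
  c2: data parity 1, sent cp 0 → mismatch
Exactly one row (r2) and one column (c2) fail → the flipped bit is at their intersection.

row 2, column 2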